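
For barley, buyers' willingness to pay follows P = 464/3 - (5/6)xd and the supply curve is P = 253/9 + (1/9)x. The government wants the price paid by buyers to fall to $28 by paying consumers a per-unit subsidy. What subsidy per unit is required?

At a buyer price of 28, quantity demanded is 185.6 − 1.2·28 = 152.
Sellers supply 152 only when they receive Ps = 253/9 + (1/9)·152 = 45.
s = Ps − Pb = 45 − 28 = 17.

Required subsidy s = $17 per unit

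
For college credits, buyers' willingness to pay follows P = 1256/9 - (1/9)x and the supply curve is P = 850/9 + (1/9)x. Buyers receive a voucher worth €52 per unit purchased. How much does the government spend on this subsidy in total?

Pre-subsidy: 1256/9 - (1/9)x = 850/9 + (1/9)x gives x* = 203 and P* = 117.
With the rebate, buyers effectively pay Pb = Ps − 52, where Ps is the price sellers receive.
On the curves, Pb = 1256/9 - (1/9)x and Ps = 850/9 + (1/9)x; the wedge Ps − Pb = 52 gives 850/9 + (1/9)x − (1256/9 - (1/9)x) = 52, so x' = 437.
Then Pb = 1256/9 − (1/9)·437 = 91 and Ps = 850/9 + (1/9)·437 = 143.
Government outlay = subsidy × quantity = 52 × 437 = 22724.

Government cost = €22724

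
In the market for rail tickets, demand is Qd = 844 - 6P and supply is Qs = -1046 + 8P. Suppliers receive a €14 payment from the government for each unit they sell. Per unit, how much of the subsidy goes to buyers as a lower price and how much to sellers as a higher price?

Pre-subsidy: 844 - 6P = -1046 + 8P gives P* = 135, Q* = 34.
With the subsidy, sellers receive Ps = Pb + 14 for each unit, where Pb is the price buyers pay.
Supply in terms of Pb becomes Qs = -1046 + 8(Pb + 14) = -934 + 8Pb. Setting this equal to demand: 844 - 6Pb = -934 + 8Pb, so Pb = 127.
Sellers receive Ps = 127 + 14 = 141; Q' = 844 − 6·127 = 82.
Buyers' price falls by P* − Pb = 135 − 127 = 8; sellers' price rises by Ps − P* = 141 − 135 = 6.

Buyers gain €8 per unit; sellers gain €6 per unit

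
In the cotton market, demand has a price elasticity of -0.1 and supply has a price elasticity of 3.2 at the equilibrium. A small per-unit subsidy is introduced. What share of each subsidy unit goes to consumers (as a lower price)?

For a small subsidy around the equilibrium, the benefit split depends on the relative slopes, which at a point are proportional to the elasticities.
Buyer share = εs/(εs + |εd|) = 3.2/(3.2 + 0.1) = 32/33; seller share = |εd|/(εs + |εd|) = 1/33.

Consumer share = 32/33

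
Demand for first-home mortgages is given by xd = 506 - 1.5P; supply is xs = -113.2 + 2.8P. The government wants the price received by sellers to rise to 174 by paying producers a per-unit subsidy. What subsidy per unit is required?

Required subsidy s = 86 per unit

At a seller price of 174, quantity supplied is -113.2 + 2.8·174 = 374.
Buyers absorb 374 only when they pay Pb with 506 − 1.5·Pb = 374, i.e. Pb = 88.
s = Ps − Pb = 174 − 88 = 86.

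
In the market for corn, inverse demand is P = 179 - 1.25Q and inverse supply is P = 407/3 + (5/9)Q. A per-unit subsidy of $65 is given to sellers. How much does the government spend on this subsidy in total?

Government cost = $3900

Pre-subsidy: 179 - 1.25Q = 407/3 + (5/9)Q gives Q* = 24 and P* = 149.
With the subsidy, sellers receive Ps = Pb + 65 for each unit, where Pb is the price buyers pay.
On the curves, Pb = 179 - 1.25Q and Ps = 407/3 + (5/9)Q; the wedge Ps − Pb = 65 gives 407/3 + (5/9)Q − (179 - 1.25Q) = 65, so Q' = 60.
Then Pb = 179 − 1.25·60 = 104 and Ps = 407/3 + (5/9)·60 = 169.
Government outlay = subsidy × quantity = 65 × 60 = 3900.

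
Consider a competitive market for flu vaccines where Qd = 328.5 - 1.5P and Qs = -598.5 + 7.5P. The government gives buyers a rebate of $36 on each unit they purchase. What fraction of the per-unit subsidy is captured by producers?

Producer share = 1/6

Pre-subsidy: 328.5 - 1.5P = -598.5 + 7.5P gives P* = 103, Q* = 174.
With the rebate, buyers effectively pay Pb = Ps − 36, where Ps is the price sellers receive.
Demand in terms of Ps becomes Qd = 328.5 − 1.5(Ps − 36) = 382.5 - 1.5Ps. Setting this equal to supply: 382.5 - 1.5Ps = -598.5 + 7.5Ps, so Ps = 109.
Buyers pay Pb = 109 − 36 = 73; Q' = -598.5 + 7.5·109 = 219.
Buyers' price falls by P* − Pb = 103 − 73 = 30; sellers' price rises by Ps − P* = 109 − 103 = 6.
So producers capture 6/36 = 1/6 of each unit of subsidy.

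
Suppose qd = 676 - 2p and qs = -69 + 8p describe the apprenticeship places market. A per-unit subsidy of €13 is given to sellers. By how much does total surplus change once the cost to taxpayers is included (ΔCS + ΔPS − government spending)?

Net change in total surplus = -€135.2

Pre-subsidy: 676 - 2p = -69 + 8p gives p* = 74.5, q* = 527.
With the subsidy, sellers receive ps = pb + 13 for each unit, where pb is the price buyers pay.
Supply in terms of pb becomes qs = -69 + 8(pb + 13) = 35 + 8pb. Setting this equal to demand: 676 - 2pb = 35 + 8pb, so pb = 64.1.
Sellers receive ps = 64.1 + 13 = 77.1; q' = 676 − 2·64.1 = 547.8.
ΔCS = ½(527 + 547.8)(74.5 − 64.1) = 5588.96; ΔPS = ½(527 + 547.8)(77.1 − 74.5) = 1397.24.
Government spending = 13 × 547.8 = 7121.4.
Net change = 5588.96 + 1397.24 − 7121.4 = -135.2. The loss equals the DWL triangle ½·13·20.8.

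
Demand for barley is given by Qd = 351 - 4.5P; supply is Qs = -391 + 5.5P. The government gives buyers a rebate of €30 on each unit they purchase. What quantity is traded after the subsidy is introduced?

Pre-subsidy: 351 - 4.5P = -391 + 5.5P gives P* = 74.2, Q* = 17.1.
With the rebate, buyers effectively pay Pb = Ps − 30, where Ps is the price sellers receive.
Demand in terms of Ps becomes Qd = 351 − 4.5(Ps − 30) = 486 - 4.5Ps. Setting this equal to supply: 486 - 4.5Ps = -391 + 5.5Ps, so Ps = 87.7.
Buyers pay Pb = 87.7 − 30 = 57.7; Q' = -391 + 5.5·87.7 = 91.35.

Q' = 91.35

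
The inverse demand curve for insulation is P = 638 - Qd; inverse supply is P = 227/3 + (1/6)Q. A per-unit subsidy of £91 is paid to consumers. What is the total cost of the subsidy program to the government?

Pre-subsidy: 638 - Q = 227/3 + (1/6)Q gives Q* = 482 and P* = 156.
With the rebate, buyers effectively pay Pb = Ps − 91, where Ps is the price sellers receive.
On the curves, Pb = 638 - Q and Ps = 227/3 + (1/6)Q; the wedge Ps − Pb = 91 gives 227/3 + (1/6)Q − (638 - Q) = 91, so Q' = 560.
Then Pb = 638 − 1·560 = 78 and Ps = 227/3 + (1/6)·560 = 169.
Government outlay = subsidy × quantity = 91 × 560 = 50960.

Government cost = £50960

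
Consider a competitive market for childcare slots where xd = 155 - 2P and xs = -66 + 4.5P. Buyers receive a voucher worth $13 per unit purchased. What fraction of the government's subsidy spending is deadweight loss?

DWL / government spending = 3/35

Pre-subsidy: 155 - 2P = -66 + 4.5P gives P* = 34, x* = 87.
With the rebate, buyers effectively pay Pb = Ps − 13, where Ps is the price sellers receive.
Demand in terms of Ps becomes xd = 155 − 2(Ps − 13) = 181 - 2Ps. Setting this equal to supply: 181 - 2Ps = -66 + 4.5Ps, so Ps = 38.
Buyers pay Pb = 38 − 13 = 25; x' = -66 + 4.5·38 = 105.
ΔCS = ½(87 + 105)(34 − 25) = 864; ΔPS = ½(87 + 105)(38 − 34) = 384.
Government spending = 13 × 105 = 1365.
DWL = ½ × 13 × (105 − 87) = 117; fraction = 117 / 1365 = 3/35.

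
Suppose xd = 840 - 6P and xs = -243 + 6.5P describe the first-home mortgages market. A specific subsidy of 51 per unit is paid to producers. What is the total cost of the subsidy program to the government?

Pre-subsidy: 840 - 6P = -243 + 6.5P gives P* = 86.64, x* = 320.16.
With the subsidy, sellers receive Ps = Pb + 51 for each unit, where Pb is the price buyers pay.
Supply in terms of Pb becomes xs = -243 + 6.5(Pb + 51) = 88.5 + 6.5Pb. Setting this equal to demand: 840 - 6Pb = 88.5 + 6.5Pb, so Pb = 60.12.
Sellers receive Ps = 60.12 + 51 = 111.12; x' = 840 − 6·60.12 = 479.28.
Government outlay = subsidy × quantity = 51 × 479.28 = 24443.28.

Government cost = 24443.28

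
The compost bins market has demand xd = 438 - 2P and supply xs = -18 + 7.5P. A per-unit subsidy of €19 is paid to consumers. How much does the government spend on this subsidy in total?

Pre-subsidy: 438 - 2P = -18 + 7.5P gives P* = 48, x* = 342.
With the rebate, buyers effectively pay Pb = Ps − 19, where Ps is the price sellers receive.
Demand in terms of Ps becomes xd = 438 − 2(Ps − 19) = 476 - 2Ps. Setting this equal to supply: 476 - 2Ps = -18 + 7.5Ps, so Ps = 52.
Buyers pay Pb = 52 − 19 = 33; x' = -18 + 7.5·52 = 372.
Government outlay = subsidy × quantity = 19 × 372 = 7068.

Government cost = €7068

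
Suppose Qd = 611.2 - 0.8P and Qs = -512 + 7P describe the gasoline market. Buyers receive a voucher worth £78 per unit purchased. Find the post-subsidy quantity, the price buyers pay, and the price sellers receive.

Q' = 552; buyers pay £74; sellers receive £152

Pre-subsidy: 611.2 - 0.8P = -512 + 7P gives P* = 144, Q* = 496.
With the rebate, buyers effectively pay Pb = Ps − 78, where Ps is the price sellers receive.
Demand in terms of Ps becomes Qd = 611.2 − 0.8(Ps − 78) = 673.6 - 0.8Ps. Setting this equal to supply: 673.6 - 0.8Ps = -512 + 7Ps, so Ps = 152.
Buyers pay Pb = 152 − 78 = 74; Q' = -512 + 7·152 = 552.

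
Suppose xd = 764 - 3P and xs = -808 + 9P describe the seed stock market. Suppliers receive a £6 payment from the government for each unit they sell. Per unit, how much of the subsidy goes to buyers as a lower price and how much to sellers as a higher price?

Buyers gain £4.5 per unit; sellers gain £1.5 per unit

Pre-subsidy: 764 - 3P = -808 + 9P gives P* = 131, x* = 371.
With the subsidy, sellers receive Ps = Pb + 6 for each unit, where Pb is the price buyers pay.
Supply in terms of Pb becomes xs = -808 + 9(Pb + 6) = -754 + 9Pb. Setting this equal to demand: 764 - 3Pb = -754 + 9Pb, so Pb = 126.5.
Sellers receive Ps = 126.5 + 6 = 132.5; x' = 764 − 3·126.5 = 384.5.
Buyers' price falls by P* − Pb = 131 − 126.5 = 4.5; sellers' price rises by Ps − P* = 132.5 − 131 = 1.5.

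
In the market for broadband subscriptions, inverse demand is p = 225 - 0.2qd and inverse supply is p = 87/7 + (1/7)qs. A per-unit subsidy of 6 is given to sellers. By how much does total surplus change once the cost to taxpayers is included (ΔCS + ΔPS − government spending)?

Net change in total surplus = -52.5

Pre-subsidy: 225 - 0.2q = 87/7 + (1/7)q gives q* = 620 and p* = 101.
With the subsidy, sellers receive ps = pb + 6 for each unit, where pb is the price buyers pay.
On the curves, pb = 225 - 0.2q and ps = 87/7 + (1/7)q; the wedge ps − pb = 6 gives 87/7 + (1/7)q − (225 - 0.2q) = 6, so q' = 637.5.
Then pb = 225 − 0.2·637.5 = 97.5 and ps = 87/7 + (1/7)·637.5 = 103.5.
ΔCS = ½(620 + 637.5)(101 − 97.5) = 2200.625; ΔPS = ½(620 + 637.5)(103.5 − 101) = 1571.875.
Government spending = 6 × 637.5 = 3825.
Net change = 2200.625 + 1571.875 − 3825 = -52.5. The loss equals the DWL triangle ½·6·17.5.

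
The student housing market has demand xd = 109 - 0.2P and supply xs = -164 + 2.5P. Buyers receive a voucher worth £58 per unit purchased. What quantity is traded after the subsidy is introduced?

x' = 2687/27

Pre-subsidy: 109 - 0.2P = -164 + 2.5P gives P* = 910/9, x* = 799/9.
With the rebate, buyers effectively pay Pb = Ps − 58, where Ps is the price sellers receive.
Demand in terms of Ps becomes xd = 109 − 0.2(Ps − 58) = 120.6 - 0.2Ps. Setting this equal to supply: 120.6 - 0.2Ps = -164 + 2.5Ps, so Ps = 2846/27.
Buyers pay Pb = 2846/27 − 58 = 1280/27; x' = -164 + 2.5·(2846/27) = 2687/27.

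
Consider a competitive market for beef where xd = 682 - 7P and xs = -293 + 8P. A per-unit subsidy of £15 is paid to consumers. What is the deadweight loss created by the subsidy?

Deadweight loss = £420

Pre-subsidy: 682 - 7P = -293 + 8P gives P* = 65, x* = 227.
With the rebate, buyers effectively pay Pb = Ps − 15, where Ps is the price sellers receive.
Demand in terms of Ps becomes xd = 682 − 7(Ps − 15) = 787 - 7Ps. Setting this equal to supply: 787 - 7Ps = -293 + 8Ps, so Ps = 72.
Buyers pay Pb = 72 − 15 = 57; x' = -293 + 8·72 = 283.
The subsidy expands output by 283 − 227 = 56 past the efficient level; on those units the gap between marginal cost and willingness to pay runs from 0 up to 15.
DWL = ½ × 15 × 56 = 420.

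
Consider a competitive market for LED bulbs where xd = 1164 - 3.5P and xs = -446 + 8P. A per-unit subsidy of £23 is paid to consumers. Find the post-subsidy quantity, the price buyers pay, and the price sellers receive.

x' = 730; buyers pay £124; sellers receive £147

Pre-subsidy: 1164 - 3.5P = -446 + 8P gives P* = 140, x* = 674.
With the rebate, buyers effectively pay Pb = Ps − 23, where Ps is the price sellers receive.
Demand in terms of Ps becomes xd = 1164 − 3.5(Ps − 23) = 1244.5 - 3.5Ps. Setting this equal to supply: 1244.5 - 3.5Ps = -446 + 8Ps, so Ps = 147.
Buyers pay Pb = 147 − 23 = 124; x' = -446 + 8·147 = 730.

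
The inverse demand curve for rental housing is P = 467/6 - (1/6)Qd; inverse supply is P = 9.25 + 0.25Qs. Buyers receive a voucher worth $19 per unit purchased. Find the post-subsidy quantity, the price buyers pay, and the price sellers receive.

Q' = 210.2; buyers pay $42.8; sellers receive $61.8

Pre-subsidy: 467/6 - (1/6)Q = 9.25 + 0.25Q gives Q* = 164.6 and P* = 50.4.
With the rebate, buyers effectively pay Pb = Ps − 19, where Ps is the price sellers receive.
On the curves, Pb = 467/6 - (1/6)Q and Ps = 9.25 + 0.25Q; the wedge Ps − Pb = 19 gives 9.25 + 0.25Q − (467/6 - (1/6)Q) = 19, so Q' = 210.2.
Then Pb = 467/6 − (1/6)·210.2 = 42.8 and Ps = 9.25 + 0.25·210.2 = 61.8.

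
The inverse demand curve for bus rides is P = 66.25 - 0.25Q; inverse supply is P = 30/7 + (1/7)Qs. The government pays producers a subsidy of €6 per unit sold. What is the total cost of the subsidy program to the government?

Government cost = €1038

Pre-subsidy: 66.25 - 0.25Q = 30/7 + (1/7)Q gives Q* = 1735/11 and P* = 295/11.
With the subsidy, sellers receive Ps = Pb + 6 for each unit, where Pb is the price buyers pay.
On the curves, Pb = 66.25 - 0.25Q and Ps = 30/7 + (1/7)Q; the wedge Ps − Pb = 6 gives 30/7 + (1/7)Q − (66.25 - 0.25Q) = 6, so Q' = 173.
Then Pb = 66.25 − 0.25·173 = 23 and Ps = 30/7 + (1/7)·173 = 29.
Government outlay = subsidy × quantity = 6 × 173 = 1038.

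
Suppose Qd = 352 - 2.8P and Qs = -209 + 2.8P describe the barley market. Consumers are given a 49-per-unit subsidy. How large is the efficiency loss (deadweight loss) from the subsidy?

Deadweight loss = 1680.7

Pre-subsidy: 352 - 2.8P = -209 + 2.8P gives P* = 2805/28, Q* = 71.5.
With the rebate, buyers effectively pay Pb = Ps − 49, where Ps is the price sellers receive.
Demand in terms of Ps becomes Qd = 352 − 2.8(Ps − 49) = 489.2 - 2.8Ps. Setting this equal to supply: 489.2 - 2.8Ps = -209 + 2.8Ps, so Ps = 3491/28.
Buyers pay Pb = 3491/28 − 49 = 2119/28; Q' = -209 + 2.8·(3491/28) = 140.1.
The subsidy expands output by 140.1 − 71.5 = 68.6 past the efficient level; on those units the gap between marginal cost and willingness to pay runs from 0 up to 49.
DWL = ½ × 49 × 68.6 = 1680.7.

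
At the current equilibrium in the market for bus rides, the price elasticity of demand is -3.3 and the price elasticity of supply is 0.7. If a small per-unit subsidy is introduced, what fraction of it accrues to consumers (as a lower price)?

Consumer share = 0.175

For a small subsidy around the equilibrium, the benefit split depends on the relative slopes, which at a point are proportional to the elasticities.
Buyer share = εs/(εs + |εd|) = 0.7/(0.7 + 3.3) = 0.175; seller share = |εd|/(εs + |εd|) = 0.825.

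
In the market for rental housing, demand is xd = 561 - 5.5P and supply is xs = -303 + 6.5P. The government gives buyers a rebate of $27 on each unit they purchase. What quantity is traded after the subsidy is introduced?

Pre-subsidy: 561 - 5.5P = -303 + 6.5P gives P* = 72, x* = 165.
With the rebate, buyers effectively pay Pb = Ps − 27, where Ps is the price sellers receive.
Demand in terms of Ps becomes xd = 561 − 5.5(Ps − 27) = 709.5 - 5.5Ps. Setting this equal to supply: 709.5 - 5.5Ps = -303 + 6.5Ps, so Ps = 84.375.
Buyers pay Pb = 84.375 − 27 = 57.375; x' = -303 + 6.5·84.375 = 245.4375.

x' = 245.4375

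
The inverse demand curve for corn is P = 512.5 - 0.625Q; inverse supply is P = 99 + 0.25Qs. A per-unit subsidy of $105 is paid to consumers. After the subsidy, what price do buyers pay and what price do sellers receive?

Buyers pay 995/7; sellers receive 1730/7

Pre-subsidy: 512.5 - 0.625Q = 99 + 0.25Q gives Q* = 3308/7 and P* = 1520/7.
With the rebate, buyers effectively pay Pb = Ps − 105, where Ps is the price sellers receive.
On the curves, Pb = 512.5 - 0.625Q and Ps = 99 + 0.25Q; the wedge Ps − Pb = 105 gives 99 + 0.25Q − (512.5 - 0.625Q) = 105, so Q' = 4148/7.
Then Pb = 512.5 − 0.625·(4148/7) = 995/7 and Ps = 99 + 0.25·(4148/7) = 1730/7.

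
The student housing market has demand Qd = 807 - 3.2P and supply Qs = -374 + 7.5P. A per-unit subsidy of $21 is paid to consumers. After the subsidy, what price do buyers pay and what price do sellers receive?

Pre-subsidy: 807 - 3.2P = -374 + 7.5P gives P* = 11810/107, Q* = 48557/107.
With the rebate, buyers effectively pay Pb = Ps − 21, where Ps is the price sellers receive.
Demand in terms of Ps becomes Qd = 807 − 3.2(Ps − 21) = 874.2 - 3.2Ps. Setting this equal to supply: 874.2 - 3.2Ps = -374 + 7.5Ps, so Ps = 12482/107.
Buyers pay Pb = 12482/107 − 21 = 10235/107; Q' = -374 + 7.5·(12482/107) = 53597/107.

Buyers pay 10235/107; sellers receive 12482/107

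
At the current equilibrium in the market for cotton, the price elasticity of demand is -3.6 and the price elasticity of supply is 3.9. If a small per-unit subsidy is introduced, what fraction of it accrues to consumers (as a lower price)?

For a small subsidy around the equilibrium, the benefit split depends on the relative slopes, which at a point are proportional to the elasticities.
Buyer share = εs/(εs + |εd|) = 3.9/(3.9 + 3.6) = 0.52; seller share = |εd|/(εs + |εd|) = 0.48.

Consumer share = 0.52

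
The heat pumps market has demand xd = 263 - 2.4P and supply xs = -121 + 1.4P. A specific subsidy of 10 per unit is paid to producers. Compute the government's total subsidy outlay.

Government cost = 5570/19

Pre-subsidy: 263 - 2.4P = -121 + 1.4P gives P* = 1920/19, x* = 389/19.
With the subsidy, sellers receive Ps = Pb + 10 for each unit, where Pb is the price buyers pay.
Supply in terms of Pb becomes xs = -121 + 1.4(Pb + 10) = -107 + 1.4Pb. Setting this equal to demand: 263 - 2.4Pb = -107 + 1.4Pb, so Pb = 1850/19.
Sellers receive Ps = 1850/19 + 10 = 2040/19; x' = 263 − 2.4·(1850/19) = 557/19.
Government outlay = subsidy × quantity = 10 × 557/19 = 5570/19.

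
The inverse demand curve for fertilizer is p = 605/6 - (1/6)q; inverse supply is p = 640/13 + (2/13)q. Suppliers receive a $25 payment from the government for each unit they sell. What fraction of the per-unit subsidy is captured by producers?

Pre-subsidy: 605/6 - (1/6)q = 640/13 + (2/13)q gives q* = 161 and p* = 74.
With the subsidy, sellers receive ps = pb + 25 for each unit, where pb is the price buyers pay.
On the curves, pb = 605/6 - (1/6)q and ps = 640/13 + (2/13)q; the wedge ps − pb = 25 gives 640/13 + (2/13)q − (605/6 - (1/6)q) = 25, so q' = 239.
Then pb = 605/6 − (1/6)·239 = 61 and ps = 640/13 + (2/13)·239 = 86.
Buyers' price falls by p* − pb = 74 − 61 = 13; sellers' price rises by ps − p* = 86 − 74 = 12.
So producers capture 12/25 = 0.48 of each unit of subsidy.

Producer share = 0.48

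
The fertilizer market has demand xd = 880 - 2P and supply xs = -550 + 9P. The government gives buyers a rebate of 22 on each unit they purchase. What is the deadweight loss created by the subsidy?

Deadweight loss = 396

Pre-subsidy: 880 - 2P = -550 + 9P gives P* = 130, x* = 620.
With the rebate, buyers effectively pay Pb = Ps − 22, where Ps is the price sellers receive.
Demand in terms of Ps becomes xd = 880 − 2(Ps − 22) = 924 - 2Ps. Setting this equal to supply: 924 - 2Ps = -550 + 9Ps, so Ps = 134.
Buyers pay Pb = 134 − 22 = 112; x' = -550 + 9·134 = 656.
The subsidy expands output by 656 − 620 = 36 past the efficient level; on those units the gap between marginal cost and willingness to pay runs from 0 up to 22.
DWL = ½ × 22 × 36 = 396.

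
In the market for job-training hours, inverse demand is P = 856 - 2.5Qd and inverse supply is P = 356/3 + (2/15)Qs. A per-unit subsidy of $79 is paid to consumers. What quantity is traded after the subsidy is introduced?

Pre-subsidy: 856 - 2.5Q = 356/3 + (2/15)Q gives Q* = 280 and P* = 156.
With the rebate, buyers effectively pay Pb = Ps − 79, where Ps is the price sellers receive.
On the curves, Pb = 856 - 2.5Q and Ps = 356/3 + (2/15)Q; the wedge Ps − Pb = 79 gives 356/3 + (2/15)Q − (856 - 2.5Q) = 79, so Q' = 310.
Then Pb = 856 − 2.5·310 = 81 and Ps = 356/3 + (2/15)·310 = 160.

Q' = 310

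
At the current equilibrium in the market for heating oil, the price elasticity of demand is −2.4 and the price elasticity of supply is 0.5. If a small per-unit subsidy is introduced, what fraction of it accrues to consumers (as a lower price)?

Consumer share = 5/29

For a small subsidy around the equilibrium, the benefit split depends on the relative slopes, which at a point are proportional to the elasticities.
Buyer share = εs/(εs + |εd|) = 0.5/(0.5 + 2.4) = 5/29; seller share = |εd|/(εs + |εd|) = 24/29.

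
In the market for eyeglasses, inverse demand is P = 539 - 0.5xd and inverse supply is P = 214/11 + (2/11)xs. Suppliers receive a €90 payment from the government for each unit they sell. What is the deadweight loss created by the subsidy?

Pre-subsidy: 539 - 0.5x = 214/11 + (2/11)x gives x* = 762 and P* = 158.
With the subsidy, sellers receive Ps = Pb + 90 for each unit, where Pb is the price buyers pay.
On the curves, Pb = 539 - 0.5x and Ps = 214/11 + (2/11)x; the wedge Ps − Pb = 90 gives 214/11 + (2/11)x − (539 - 0.5x) = 90, so x' = 894.
Then Pb = 539 − 0.5·894 = 92 and Ps = 214/11 + (2/11)·894 = 182.
The subsidy expands output by 894 − 762 = 132 past the efficient level; on those units the gap between marginal cost and willingness to pay runs from 0 up to 90.
DWL = ½ × 90 × 132 = 5940.

Deadweight loss = €5940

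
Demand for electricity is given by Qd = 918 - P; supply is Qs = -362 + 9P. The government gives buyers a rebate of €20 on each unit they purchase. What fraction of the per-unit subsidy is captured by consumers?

Consumer share = 0.9

Pre-subsidy: 918 - P = -362 + 9P gives P* = 128, Q* = 790.
With the rebate, buyers effectively pay Pb = Ps − 20, where Ps is the price sellers receive.
Demand in terms of Ps becomes Qd = 918 − 1(Ps − 20) = 938 - Ps. Setting this equal to supply: 938 - Ps = -362 + 9Ps, so Ps = 130.
Buyers pay Pb = 130 − 20 = 110; Q' = -362 + 9·130 = 808.
Buyers' price falls by P* − Pb = 128 − 110 = 18; sellers' price rises by Ps − P* = 130 − 128 = 2.
So consumers capture 18/20 = 0.9 of each unit of subsidy.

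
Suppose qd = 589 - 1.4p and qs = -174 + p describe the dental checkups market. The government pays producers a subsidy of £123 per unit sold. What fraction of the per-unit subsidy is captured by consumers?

Consumer share = 5/12

Pre-subsidy: 589 - 1.4p = -174 + p gives p* = 3815/12, q* = 1727/12.
With the subsidy, sellers receive ps = pb + 123 for each unit, where pb is the price buyers pay.
Supply in terms of pb becomes qs = -174 + 1(pb + 123) = -51 + pb. Setting this equal to demand: 589 - 1.4pb = -51 + pb, so pb = 800/3.
Sellers receive ps = 800/3 + 123 = 1169/3; q' = 589 − 1.4·(800/3) = 647/3.
Buyers' price falls by p* − pb = 3815/12 − 800/3 = 51.25; sellers' price rises by ps − p* = 1169/3 − 3815/12 = 71.75.
So consumers capture 51.25/123 = 5/12 of each unit of subsidy.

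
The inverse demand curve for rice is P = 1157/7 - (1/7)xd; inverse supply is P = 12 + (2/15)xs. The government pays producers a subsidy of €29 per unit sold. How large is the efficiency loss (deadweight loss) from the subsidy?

Pre-subsidy: 1157/7 - (1/7)x = 12 + (2/15)x gives x* = 555 and P* = 86.
With the subsidy, sellers receive Ps = Pb + 29 for each unit, where Pb is the price buyers pay.
On the curves, Pb = 1157/7 - (1/7)x and Ps = 12 + (2/15)x; the wedge Ps − Pb = 29 gives 12 + (2/15)x − (1157/7 - (1/7)x) = 29, so x' = 660.
Then Pb = 1157/7 − (1/7)·660 = 71 and Ps = 12 + (2/15)·660 = 100.
The subsidy expands output by 660 − 555 = 105 past the efficient level; on those units the gap between marginal cost and willingness to pay runs from 0 up to 29.
DWL = ½ × 29 × 105 = 1522.5.

Deadweight loss = €1522.5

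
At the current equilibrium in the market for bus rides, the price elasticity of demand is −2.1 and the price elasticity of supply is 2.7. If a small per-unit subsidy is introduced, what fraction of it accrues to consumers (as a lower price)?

For a small subsidy around the equilibrium, the benefit split depends on the relative slopes, which at a point are proportional to the elasticities.
Buyer share = εs/(εs + |εd|) = 2.7/(2.7 + 2.1) = 0.5625; seller share = |εd|/(εs + |εd|) = 0.4375.

Consumer share = 0.5625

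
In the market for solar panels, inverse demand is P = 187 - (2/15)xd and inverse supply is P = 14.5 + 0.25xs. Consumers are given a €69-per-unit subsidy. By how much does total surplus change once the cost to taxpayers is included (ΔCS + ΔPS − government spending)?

Net change in total surplus = -€6210

Pre-subsidy: 187 - (2/15)x = 14.5 + 0.25x gives x* = 450 and P* = 127.
With the rebate, buyers effectively pay Pb = Ps − 69, where Ps is the price sellers receive.
On the curves, Pb = 187 - (2/15)x and Ps = 14.5 + 0.25x; the wedge Ps − Pb = 69 gives 14.5 + 0.25x − (187 - (2/15)x) = 69, so x' = 630.
Then Pb = 187 − (2/15)·630 = 103 and Ps = 14.5 + 0.25·630 = 172.
ΔCS = ½(450 + 630)(127 − 103) = 12960; ΔPS = ½(450 + 630)(172 − 127) = 24300.
Government spending = 69 × 630 = 43470.
Net change = 12960 + 24300 − 43470 = -6210. The loss equals the DWL triangle ½·69·180.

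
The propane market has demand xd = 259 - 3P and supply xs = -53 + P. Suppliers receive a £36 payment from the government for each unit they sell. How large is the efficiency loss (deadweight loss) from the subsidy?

Deadweight loss = £486

Pre-subsidy: 259 - 3P = -53 + P gives P* = 78, x* = 25.
With the subsidy, sellers receive Ps = Pb + 36 for each unit, where Pb is the price buyers pay.
Supply in terms of Pb becomes xs = -53 + 1(Pb + 36) = -17 + Pb. Setting this equal to demand: 259 - 3Pb = -17 + Pb, so Pb = 69.
Sellers receive Ps = 69 + 36 = 105; x' = 259 − 3·69 = 52.
The subsidy expands output by 52 − 25 = 27 past the efficient level; on those units the gap between marginal cost and willingness to pay runs from 0 up to 36.
DWL = ½ × 36 × 27 = 486.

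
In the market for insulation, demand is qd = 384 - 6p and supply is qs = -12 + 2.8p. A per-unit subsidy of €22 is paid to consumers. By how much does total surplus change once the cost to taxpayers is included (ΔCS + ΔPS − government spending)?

Pre-subsidy: 384 - 6p = -12 + 2.8p gives p* = 45, q* = 114.
With the rebate, buyers effectively pay pb = ps − 22, where ps is the price sellers receive.
Demand in terms of ps becomes qd = 384 − 6(ps − 22) = 516 - 6ps. Setting this equal to supply: 516 - 6ps = -12 + 2.8ps, so ps = 60.
Buyers pay pb = 60 − 22 = 38; q' = -12 + 2.8·60 = 156.
ΔCS = ½(114 + 156)(45 − 38) = 945; ΔPS = ½(114 + 156)(60 − 45) = 2025.
Government spending = 22 × 156 = 3432.
Net change = 945 + 2025 − 3432 = -462. The loss equals the DWL triangle ½·22·42.

Net change in total surplus = -€462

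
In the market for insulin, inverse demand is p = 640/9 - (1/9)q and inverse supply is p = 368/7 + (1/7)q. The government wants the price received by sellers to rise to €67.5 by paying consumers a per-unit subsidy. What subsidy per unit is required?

At a seller price of 67.5, quantity supplied is -368 + 7·67.5 = 104.5.
Buyers absorb 104.5 only when they pay pb = 640/9 − (1/9)·104.5 = 59.5.
s = ps − pb = 67.5 − 59.5 = 8.

Required subsidy s = €8 per unit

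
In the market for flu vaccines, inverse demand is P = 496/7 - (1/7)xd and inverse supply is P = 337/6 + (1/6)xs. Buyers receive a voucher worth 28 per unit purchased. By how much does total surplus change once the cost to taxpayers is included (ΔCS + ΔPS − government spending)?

Net change in total surplus = -16464/13

Pre-subsidy: 496/7 - (1/7)x = 337/6 + (1/6)x gives x* = 617/13 and P* = 833/13.
With the rebate, buyers effectively pay Pb = Ps − 28, where Ps is the price sellers receive.
On the curves, Pb = 496/7 - (1/7)x and Ps = 337/6 + (1/6)x; the wedge Ps − Pb = 28 gives 337/6 + (1/6)x − (496/7 - (1/7)x) = 28, so x' = 1793/13.
Then Pb = 496/7 − (1/7)·(1793/13) = 665/13 and Ps = 337/6 + (1/6)·(1793/13) = 1029/13.
ΔCS = ½(617/13 + 1793/13)(833/13 − 665/13) = 202440/169; ΔPS = ½(617/13 + 1793/13)(1029/13 − 833/13) = 236180/169.
Government spending = 28 × 1793/13 = 50204/13.
Net change = 202440/169 + 236180/169 − 50204/13 = -16464/13. The loss equals the DWL triangle ½·28·1176/13.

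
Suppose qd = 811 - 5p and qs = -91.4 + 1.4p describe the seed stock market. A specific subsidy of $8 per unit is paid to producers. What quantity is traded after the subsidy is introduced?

q' = 114.75

Pre-subsidy: 811 - 5p = -91.4 + 1.4p gives p* = 141, q* = 106.
With the subsidy, sellers receive ps = pb + 8 for each unit, where pb is the price buyers pay.
Supply in terms of pb becomes qs = -91.4 + 1.4(pb + 8) = -80.2 + 1.4pb. Setting this equal to demand: 811 - 5pb = -80.2 + 1.4pb, so pb = 139.25.
Sellers receive ps = 139.25 + 8 = 147.25; q' = 811 − 5·139.25 = 114.75.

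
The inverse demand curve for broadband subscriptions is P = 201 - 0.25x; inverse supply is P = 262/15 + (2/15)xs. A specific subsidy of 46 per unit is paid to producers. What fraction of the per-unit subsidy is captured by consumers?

Consumer share = 15/23

Pre-subsidy: 201 - 0.25x = 262/15 + (2/15)x gives x* = 11012/23 and P* = 1870/23.
With the subsidy, sellers receive Ps = Pb + 46 for each unit, where Pb is the price buyers pay.
On the curves, Pb = 201 - 0.25x and Ps = 262/15 + (2/15)x; the wedge Ps − Pb = 46 gives 262/15 + (2/15)x − (201 - 0.25x) = 46, so x' = 13772/23.
Then Pb = 201 − 0.25·(13772/23) = 1180/23 and Ps = 262/15 + (2/15)·(13772/23) = 2238/23.
Buyers' price falls by P* − Pb = 1870/23 − 1180/23 = 30; sellers' price rises by Ps − P* = 2238/23 − 1870/23 = 16.
So consumers capture 30/46 = 15/23 of each unit of subsidy.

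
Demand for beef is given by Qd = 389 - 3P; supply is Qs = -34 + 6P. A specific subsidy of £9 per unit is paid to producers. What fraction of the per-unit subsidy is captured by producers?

Pre-subsidy: 389 - 3P = -34 + 6P gives P* = 47, Q* = 248.
With the subsidy, sellers receive Ps = Pb + 9 for each unit, where Pb is the price buyers pay.
Supply in terms of Pb becomes Qs = -34 + 6(Pb + 9) = 20 + 6Pb. Setting this equal to demand: 389 - 3Pb = 20 + 6Pb, so Pb = 41.
Sellers receive Ps = 41 + 9 = 50; Q' = 389 − 3·41 = 266.
Buyers' price falls by P* − Pb = 47 − 41 = 6; sellers' price rises by Ps − P* = 50 − 47 = 3.
So producers capture 3/9 = 1/3 of each unit of subsidy.

Producer share = 1/3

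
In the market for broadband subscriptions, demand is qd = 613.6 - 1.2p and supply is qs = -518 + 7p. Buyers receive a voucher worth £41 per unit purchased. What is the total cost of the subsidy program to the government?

Pre-subsidy: 613.6 - 1.2p = -518 + 7p gives p* = 138, q* = 448.
With the rebate, buyers effectively pay pb = ps − 41, where ps is the price sellers receive.
Demand in terms of ps becomes qd = 613.6 − 1.2(ps − 41) = 662.8 - 1.2ps. Setting this equal to supply: 662.8 - 1.2ps = -518 + 7ps, so ps = 144.
Buyers pay pb = 144 − 41 = 103; q' = -518 + 7·144 = 490.
Government outlay = subsidy × quantity = 41 × 490 = 20090.

Government cost = £20090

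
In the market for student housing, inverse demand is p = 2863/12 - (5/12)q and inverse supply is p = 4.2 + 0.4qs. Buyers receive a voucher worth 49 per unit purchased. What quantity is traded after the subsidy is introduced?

Pre-subsidy: 2863/12 - (5/12)q = 4.2 + 0.4q gives q* = 287 and p* = 119.
With the rebate, buyers effectively pay pb = ps − 49, where ps is the price sellers receive.
On the curves, pb = 2863/12 - (5/12)q and ps = 4.2 + 0.4q; the wedge ps − pb = 49 gives 4.2 + 0.4q − (2863/12 - (5/12)q) = 49, so q' = 347.
Then pb = 2863/12 − (5/12)·347 = 94 and ps = 4.2 + 0.4·347 = 143.

q' = 347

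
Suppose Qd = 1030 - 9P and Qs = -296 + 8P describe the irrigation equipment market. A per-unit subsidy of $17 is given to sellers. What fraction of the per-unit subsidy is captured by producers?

Producer share = 9/17

Pre-subsidy: 1030 - 9P = -296 + 8P gives P* = 78, Q* = 328.
With the subsidy, sellers receive Ps = Pb + 17 for each unit, where Pb is the price buyers pay.
Supply in terms of Pb becomes Qs = -296 + 8(Pb + 17) = -160 + 8Pb. Setting this equal to demand: 1030 - 9Pb = -160 + 8Pb, so Pb = 70.
Sellers receive Ps = 70 + 17 = 87; Q' = 1030 − 9·70 = 400.
Buyers' price falls by P* − Pb = 78 − 70 = 8; sellers' price rises by Ps − P* = 87 − 78 = 9.
So producers capture 9/17 = 9/17 of each unit of subsidy.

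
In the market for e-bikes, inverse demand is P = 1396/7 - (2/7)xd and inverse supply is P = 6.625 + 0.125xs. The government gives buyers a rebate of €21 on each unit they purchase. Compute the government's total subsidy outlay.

Pre-subsidy: 1396/7 - (2/7)x = 6.625 + 0.125x gives x* = 10797/23 and P* = 1502/23.
With the rebate, buyers effectively pay Pb = Ps − 21, where Ps is the price sellers receive.
On the curves, Pb = 1396/7 - (2/7)x and Ps = 6.625 + 0.125x; the wedge Ps − Pb = 21 gives 6.625 + 0.125x − (1396/7 - (2/7)x) = 21, so x' = 11973/23.
Then Pb = 1396/7 − (2/7)·(11973/23) = 1166/23 and Ps = 6.625 + 0.125·(11973/23) = 1649/23.
Government outlay = subsidy × quantity = 21 × 11973/23 = 251433/23.

Government cost = 251433/23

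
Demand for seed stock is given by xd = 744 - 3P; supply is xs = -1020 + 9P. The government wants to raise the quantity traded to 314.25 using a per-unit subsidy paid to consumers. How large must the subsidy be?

Required subsidy s = 5 per unit

At x = 314.25, invert demand for the buyer price: Pb = (744 − 314.25)/3 = 143.25; invert supply for the seller price: Ps = (314.25 − (-1020))/9 = 148.25.
The subsidy must fill the gap: s = Ps − Pb = 148.25 − 143.25 = 5.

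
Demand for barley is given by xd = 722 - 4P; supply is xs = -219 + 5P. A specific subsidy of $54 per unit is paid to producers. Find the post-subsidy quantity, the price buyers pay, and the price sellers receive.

x' = 3814/9; buyers pay 671/9; sellers receive 1157/9

Pre-subsidy: 722 - 4P = -219 + 5P gives P* = 941/9, x* = 2734/9.
With the subsidy, sellers receive Ps = Pb + 54 for each unit, where Pb is the price buyers pay.
Supply in terms of Pb becomes xs = -219 + 5(Pb + 54) = 51 + 5Pb. Setting this equal to demand: 722 - 4Pb = 51 + 5Pb, so Pb = 671/9.
Sellers receive Ps = 671/9 + 54 = 1157/9; x' = 722 − 4·(671/9) = 3814/9.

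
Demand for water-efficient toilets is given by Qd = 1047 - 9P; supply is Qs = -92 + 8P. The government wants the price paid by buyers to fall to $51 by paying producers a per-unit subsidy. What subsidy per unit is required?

At a buyer price of 51, quantity demanded is 1047 − 9·51 = 588.
Sellers supply 588 only when they receive Ps with -92 + 8·Ps = 588, i.e. Ps = 85.
s = Ps − Pb = 85 − 51 = 34.

Required subsidy s = $34 per unit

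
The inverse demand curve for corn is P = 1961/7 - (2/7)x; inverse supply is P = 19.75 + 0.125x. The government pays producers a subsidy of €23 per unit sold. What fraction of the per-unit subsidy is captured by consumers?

Consumer share = 16/23

Pre-subsidy: 1961/7 - (2/7)x = 19.75 + 0.125x gives x* = 634 and P* = 99.
With the subsidy, sellers receive Ps = Pb + 23 for each unit, where Pb is the price buyers pay.
On the curves, Pb = 1961/7 - (2/7)x and Ps = 19.75 + 0.125x; the wedge Ps − Pb = 23 gives 19.75 + 0.125x − (1961/7 - (2/7)x) = 23, so x' = 690.
Then Pb = 1961/7 − (2/7)·690 = 83 and Ps = 19.75 + 0.125·690 = 106.
Buyers' price falls by P* − Pb = 99 − 83 = 16; sellers' price rises by Ps − P* = 106 − 99 = 7.
So consumers capture 16/23 = 16/23 of each unit of subsidy.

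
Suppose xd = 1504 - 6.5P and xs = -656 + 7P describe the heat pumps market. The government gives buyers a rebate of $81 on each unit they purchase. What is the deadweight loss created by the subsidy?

Pre-subsidy: 1504 - 6.5P = -656 + 7P gives P* = 160, x* = 464.
With the rebate, buyers effectively pay Pb = Ps − 81, where Ps is the price sellers receive.
Demand in terms of Ps becomes xd = 1504 − 6.5(Ps − 81) = 2030.5 - 6.5Ps. Setting this equal to supply: 2030.5 - 6.5Ps = -656 + 7Ps, so Ps = 199.
Buyers pay Pb = 199 − 81 = 118; x' = -656 + 7·199 = 737.
The subsidy expands output by 737 − 464 = 273 past the efficient level; on those units the gap between marginal cost and willingness to pay runs from 0 up to 81.
DWL = ½ × 81 × 273 = 11056.5.

Deadweight loss = $11056.5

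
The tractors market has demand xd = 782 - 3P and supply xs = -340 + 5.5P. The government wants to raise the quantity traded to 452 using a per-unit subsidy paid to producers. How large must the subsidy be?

At x = 452, invert demand for the buyer price: Pb = (782 − 452)/3 = 110; invert supply for the seller price: Ps = (452 − (-340))/5.5 = 144.
The subsidy must fill the gap: s = Ps − Pb = 144 − 110 = 34.

Required subsidy s = 34 per unit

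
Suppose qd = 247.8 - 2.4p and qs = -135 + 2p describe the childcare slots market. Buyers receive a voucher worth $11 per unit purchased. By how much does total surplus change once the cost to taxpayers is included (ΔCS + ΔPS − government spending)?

Pre-subsidy: 247.8 - 2.4p = -135 + 2p gives p* = 87, q* = 39.
With the rebate, buyers effectively pay pb = ps − 11, where ps is the price sellers receive.
Demand in terms of ps becomes qd = 247.8 − 2.4(ps − 11) = 274.2 - 2.4ps. Setting this equal to supply: 274.2 - 2.4ps = -135 + 2ps, so ps = 93.
Buyers pay pb = 93 − 11 = 82; q' = -135 + 2·93 = 51.
ΔCS = ½(39 + 51)(87 − 82) = 225; ΔPS = ½(39 + 51)(93 − 87) = 270.
Government spending = 11 × 51 = 561.
Net change = 225 + 270 − 561 = -66. The loss equals the DWL triangle ½·11·12.

Net change in total surplus = -$66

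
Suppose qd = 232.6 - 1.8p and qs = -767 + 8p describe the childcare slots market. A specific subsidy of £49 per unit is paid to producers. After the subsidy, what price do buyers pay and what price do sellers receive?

Buyers pay £62; sellers receive £111

Pre-subsidy: 232.6 - 1.8p = -767 + 8p gives p* = 102, q* = 49.
With the subsidy, sellers receive ps = pb + 49 for each unit, where pb is the price buyers pay.
Supply in terms of pb becomes qs = -767 + 8(pb + 49) = -375 + 8pb. Setting this equal to demand: 232.6 - 1.8pb = -375 + 8pb, so pb = 62.
Sellers receive ps = 62 + 49 = 111; q' = 232.6 − 1.8·62 = 121.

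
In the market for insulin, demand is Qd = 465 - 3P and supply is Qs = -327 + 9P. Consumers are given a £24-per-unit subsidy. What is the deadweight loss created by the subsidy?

Deadweight loss = £648

Pre-subsidy: 465 - 3P = -327 + 9P gives P* = 66, Q* = 267.
With the rebate, buyers effectively pay Pb = Ps − 24, where Ps is the price sellers receive.
Demand in terms of Ps becomes Qd = 465 − 3(Ps − 24) = 537 - 3Ps. Setting this equal to supply: 537 - 3Ps = -327 + 9Ps, so Ps = 72.
Buyers pay Pb = 72 − 24 = 48; Q' = -327 + 9·72 = 321.
The subsidy expands output by 321 − 267 = 54 past the efficient level; on those units the gap between marginal cost and willingness to pay runs from 0 up to 24.
DWL = ½ × 24 × 54 = 648.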